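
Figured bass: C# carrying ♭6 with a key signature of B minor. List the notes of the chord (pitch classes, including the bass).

The written figures ♭6 are shorthand for 6/3: the 3 is implied.
A third above C# in this key is E.
A sixth above C# in this key is A, lowered to Ab by the flat.

C#, E, Ab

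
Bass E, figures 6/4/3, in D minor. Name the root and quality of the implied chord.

The figures 6/4/3 indicate a seventh chord in second inversion.
In second inversion the root lies a fourth above the bass: a fourth above E in D minor is A.
The chord tones are E, G, A, C, giving A minor seventh.

A minor seventh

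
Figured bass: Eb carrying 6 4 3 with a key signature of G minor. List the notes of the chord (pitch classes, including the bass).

Eb, G, A, C

A third above Eb in this key is G.
A fourth above Eb in this key is A.
A sixth above Eb in this key is C.
Together with the bass Eb, this spells A half-diminished seventh in second inversion.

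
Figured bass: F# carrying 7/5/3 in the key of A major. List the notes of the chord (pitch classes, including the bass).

F#, A, C#, E

A third above F# in this key is A.
A fifth above F# in this key is C#.
A seventh above F# in this key is E.
Together with the bass F#, this spells F# minor seventh in root position.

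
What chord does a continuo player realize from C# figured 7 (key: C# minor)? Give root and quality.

The figures 7 indicate a seventh chord in root position.
In root position the bass is the root, so the root is C#.
The chord tones are C#, E, G#, B, giving C# minor seventh.

C# minor seventh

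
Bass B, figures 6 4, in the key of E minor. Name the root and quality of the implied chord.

The figures 6 4 indicate a triad in second inversion.
In second inversion the root lies a fourth above the bass: a fourth above B in E minor is E.
The chord tones are B, E, G, giving E minor.

E minor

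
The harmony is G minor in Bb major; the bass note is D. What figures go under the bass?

6/4

D is the fifth of G minor, so the chord is in second inversion.
A triad in second inversion is figured 6/4, conventionally abbreviated 6/4.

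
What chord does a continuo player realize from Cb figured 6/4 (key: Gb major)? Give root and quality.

The figures 6/4 indicate a triad in second inversion.
In second inversion the root lies a fourth above the bass: a fourth above Cb in Gb major is F.
The chord tones are Cb, F, Ab, giving F diminished.

F diminished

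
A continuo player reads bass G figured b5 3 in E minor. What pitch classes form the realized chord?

A third above G in this key is B.
A fifth above G in this key is D, lowered to Db by the flat.

G, B, Db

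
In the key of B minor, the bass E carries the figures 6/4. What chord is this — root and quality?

A major

The figures 6/4 indicate a triad in second inversion.
In second inversion the root lies a fourth above the bass: a fourth above E in B minor is A.
The chord tones are E, A, C#, giving A major.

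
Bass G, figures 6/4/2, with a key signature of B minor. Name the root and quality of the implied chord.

A dominant seventh

The figures 6/4/2 indicate a seventh chord in third inversion.
In third inversion the root lies a second above the bass: a second above G in B minor is A.
The chord tones are G, A, C#, E, giving A dominant seventh.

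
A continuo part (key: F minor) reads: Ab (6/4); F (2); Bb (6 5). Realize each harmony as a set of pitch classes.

Ab, Db, F | F, G, Bb, Db | Bb, Db, F, G

Ab (6/4): Ab, Db, F.
F (6/4/2): F, G, Bb, Db.
Bb (6/5/3): Bb, Db, F, G.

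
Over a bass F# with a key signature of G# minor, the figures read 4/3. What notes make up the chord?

The written figures 4/3 are shorthand for 6/4/3: the 6 is implied.
A third above F# in this key is A#.
A fourth above F# in this key is B.
A sixth above F# in this key is D#.
Together with the bass F#, this spells B major seventh in second inversion.

F#, A#, B, D#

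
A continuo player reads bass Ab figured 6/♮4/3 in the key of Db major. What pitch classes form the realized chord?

Ab, C, D, F

A third above Ab in this key is C.
A fourth above Ab in this key is Db, made natural (D) by the ♮ figure.
A sixth above Ab in this key is F.
Together with the bass Ab, this spells D half-diminished seventh in second inversion.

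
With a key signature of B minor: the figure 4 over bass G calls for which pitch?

Counting 3 letter steps above G lands on C; in B minor, that letter is C#.

C#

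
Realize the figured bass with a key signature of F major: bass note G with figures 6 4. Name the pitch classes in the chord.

G, C, E

A fourth above G in this key is C.
A sixth above G in this key is E.
Together with the bass G, this spells C major in second inversion.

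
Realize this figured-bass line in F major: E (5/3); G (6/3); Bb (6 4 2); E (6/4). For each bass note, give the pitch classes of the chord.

E, G, Bb | G, Bb, E | Bb, C, E, G | E, A, C

E (5/3): E, G, Bb.
G (6/3): G, Bb, E.
Bb (6/4/2): Bb, C, E, G.
E (6/4): E, A, C.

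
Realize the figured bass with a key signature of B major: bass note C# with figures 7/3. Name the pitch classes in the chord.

C#, E, G#, B

The written figures 7/3 are shorthand for 7/5/3: the 5 is implied.
A third above C# in this key is E.
A fifth above C# in this key is G#.
A seventh above C# in this key is B.
Together with the bass C#, this spells C# minor seventh in root position.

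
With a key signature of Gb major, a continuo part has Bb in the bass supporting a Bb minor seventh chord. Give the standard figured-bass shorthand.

7

Bb is the root of Bb minor seventh, so the chord is in root position.
A seventh chord in root position is figured 7/5/3, conventionally abbreviated 7.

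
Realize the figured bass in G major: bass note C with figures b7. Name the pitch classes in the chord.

C, E, G, Bb

The written figures b7 are shorthand for 7/5/3: the 5/3 are implied.
A third above C in this key is E.
A fifth above C in this key is G.
A seventh above C in this key is B, lowered to Bb by the flat.
Together with the bass C, this spells C dominant seventh in root position.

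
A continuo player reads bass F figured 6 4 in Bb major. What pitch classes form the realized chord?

F, Bb, D

A fourth above F in this key is Bb.
A sixth above F in this key is D.
Together with the bass F, this spells Bb major in second inversion.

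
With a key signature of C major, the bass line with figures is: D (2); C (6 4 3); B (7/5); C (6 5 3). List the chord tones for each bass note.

D (6/4/2): D, E, G, B.
C (6/4/3): C, E, F, A.
B (7/5/3): B, D, F, A.
C (6/5/3): C, E, G, A.

D, E, G, B | C, E, F, A | B, D, F, A | C, E, G, A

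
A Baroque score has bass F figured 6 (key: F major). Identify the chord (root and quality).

The figures 6 indicate a triad in first inversion.
In first inversion the root lies a sixth above the bass: a sixth above F in F major is D.
The chord tones are F, A, D, giving D minor.

D minor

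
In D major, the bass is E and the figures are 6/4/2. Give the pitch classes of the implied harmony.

A second above E in this key is F#.
A fourth above E in this key is A.
A sixth above E in this key is C#.
Together with the bass E, this spells F# minor seventh in third inversion.

E, F#, A, C#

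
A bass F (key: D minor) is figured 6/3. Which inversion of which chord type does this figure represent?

triad, first inversion

Intervals of 6/3 above the bass form a triad; the bass is the third, so this is first inversion.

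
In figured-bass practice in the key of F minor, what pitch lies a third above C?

Eb

Counting 2 letter steps above C lands on E; in F minor, that letter is Eb.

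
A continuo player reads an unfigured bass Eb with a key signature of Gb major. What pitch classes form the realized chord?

An unfigured bass implies 5/3.
A third above Eb in this key is Gb.
A fifth above Eb in this key is Bb.
Together with the bass Eb, this spells Eb minor in root position.

Eb, Gb, Bb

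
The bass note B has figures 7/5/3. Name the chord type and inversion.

seventh chord, root position

Intervals of 7/5/3 above the bass form a seventh chord; the bass is the root, so this is root position.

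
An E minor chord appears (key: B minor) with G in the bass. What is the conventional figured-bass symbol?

G is the third of E minor, so the chord is in first inversion.
A triad in first inversion is figured 6/3, conventionally abbreviated 6.

6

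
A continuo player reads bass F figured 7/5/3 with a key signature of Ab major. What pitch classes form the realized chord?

A third above F in this key is Ab.
A fifth above F in this key is C.
A seventh above F in this key is Eb.
Together with the bass F, this spells F minor seventh in root position.

F, Ab, C, Eb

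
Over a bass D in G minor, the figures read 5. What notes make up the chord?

The written figures 5 are shorthand for 5/3: the 3 is implied.
A third above D in this key is F.
A fifth above D in this key is A.
Together with the bass D, this spells D minor in root position.

D, F, A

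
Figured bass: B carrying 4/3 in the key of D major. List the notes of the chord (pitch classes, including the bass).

The written figures 4/3 are shorthand for 6/4/3: the 6 is implied.
A third above B in this key is D.
A fourth above B in this key is E.
A sixth above B in this key is G.
Together with the bass B, this spells E minor seventh in second inversion.

B, D, E, G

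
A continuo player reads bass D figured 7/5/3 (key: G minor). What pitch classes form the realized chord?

D, F, A, C

A third above D in this key is F.
A fifth above D in this key is A.
A seventh above D in this key is C.
Together with the bass D, this spells D minor seventh in root position.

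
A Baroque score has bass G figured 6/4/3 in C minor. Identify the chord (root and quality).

The figures 6/4/3 indicate a seventh chord in second inversion.
In second inversion the root lies a fourth above the bass: a fourth above G in C minor is C.
The chord tones are G, Bb, C, Eb, giving C minor seventh.

C minor seventh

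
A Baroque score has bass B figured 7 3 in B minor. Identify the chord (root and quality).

B minor seventh

The figures 7 3 indicate a seventh chord in root position.
In root position the bass is the root, so the root is B.
The chord tones are B, D, F#, A, giving B minor seventh.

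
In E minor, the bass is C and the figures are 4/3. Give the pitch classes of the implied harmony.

C, E, F#, A

The written figures 4/3 are shorthand for 6/4/3: the 6 is implied.
A third above C in this key is E.
A fourth above C in this key is F#.
A sixth above C in this key is A.
Together with the bass C, this spells F# half-diminished seventh in second inversion.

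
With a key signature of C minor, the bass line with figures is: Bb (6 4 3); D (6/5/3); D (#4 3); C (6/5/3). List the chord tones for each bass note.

Bb, D, Eb, G | D, F, Ab, Bb | D, F, G#, Bb | C, Eb, G, Ab

Bb (6/4/3): Bb, D, Eb, G.
D (6/5/3): D, F, Ab, Bb.
D (6/#4/3): D, F, G#, Bb.
C (6/5/3): C, Eb, G, Ab.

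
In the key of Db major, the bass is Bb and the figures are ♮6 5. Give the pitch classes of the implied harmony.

Bb, Db, F, G

The written figures ♮6 5 are shorthand for 6/5/3: the 3 is implied.
A third above Bb in this key is Db.
A fifth above Bb in this key is F.
A sixth above Bb in this key is Gb, made natural (G) by the ♮ figure.
Together with the bass Bb, this spells G half-diminished seventh in first inversion.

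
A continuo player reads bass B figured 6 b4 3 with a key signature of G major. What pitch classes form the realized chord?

A third above B in this key is D.
A fourth above B in this key is E, lowered to Eb by the flat.
A sixth above B in this key is G.
Together with the bass B, this spells Eb augmented major seventh in second inversion.

B, D, Eb, G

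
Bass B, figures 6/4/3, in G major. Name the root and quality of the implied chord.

The figures 6/4/3 indicate a seventh chord in second inversion.
In second inversion the root lies a fourth above the bass: a fourth above B in G major is E.
The chord tones are B, D, E, G, giving E minor seventh.

E minor seventh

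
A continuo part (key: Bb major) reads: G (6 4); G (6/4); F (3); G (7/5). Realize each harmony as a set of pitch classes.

G (6/4): G, C, Eb.
G (6/4): G, C, Eb.
F (5/3): F, A, C.
G (7/5/3): G, Bb, D, F.

G, C, Eb | G, C, Eb | F, A, C | G, Bb, D, F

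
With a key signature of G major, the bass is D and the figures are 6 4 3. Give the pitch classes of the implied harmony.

A third above D in this key is F#.
A fourth above D in this key is G.
A sixth above D in this key is B.
Together with the bass D, this spells G major seventh in second inversion.

D, F#, G, B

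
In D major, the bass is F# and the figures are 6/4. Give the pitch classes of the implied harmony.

A fourth above F# in this key is B.
A sixth above F# in this key is D.
Together with the bass F#, this spells B minor in second inversion.

F#, B, D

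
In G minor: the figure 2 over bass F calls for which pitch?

G

Counting 1 letter step above F lands on G; in G minor, that letter is G.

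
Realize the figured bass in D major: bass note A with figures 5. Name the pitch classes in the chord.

The written figures 5 are shorthand for 5/3: the 3 is implied.
A third above A in this key is C#.
A fifth above A in this key is E.
Together with the bass A, this spells A major in root position.

A, C#, E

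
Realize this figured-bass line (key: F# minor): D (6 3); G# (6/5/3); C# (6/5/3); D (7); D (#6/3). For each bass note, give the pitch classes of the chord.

D, F#, B | G#, B, D, E | C#, E, G#, A | D, F#, A, C# | D, F#, B#

D (6/3): D, F#, B.
G# (6/5/3): G#, B, D, E.
C# (6/5/3): C#, E, G#, A.
D (7/5/3): D, F#, A, C#.
D (#6/3): D, F#, B#.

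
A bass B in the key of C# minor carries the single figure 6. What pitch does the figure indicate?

Counting 5 letter steps above B lands on G; in C# minor, that letter is G#.

G#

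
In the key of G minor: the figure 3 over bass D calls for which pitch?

F

Counting 2 letter steps above D lands on F; in G minor, that letter is F.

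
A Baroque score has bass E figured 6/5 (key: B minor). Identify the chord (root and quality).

The figures 6/5 indicate a seventh chord in first inversion.
In first inversion the root lies a sixth above the bass: a sixth above E in B minor is C#.
The chord tones are E, G, B, C#, giving C# half-diminished seventh.

C# half-diminished seventh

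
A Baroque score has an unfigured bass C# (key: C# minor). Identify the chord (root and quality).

An unfigured bass indicates a triad in root position.
In root position the bass is the root, so the root is C#.
The chord tones are C#, E, G#, giving C# minor.

C# minor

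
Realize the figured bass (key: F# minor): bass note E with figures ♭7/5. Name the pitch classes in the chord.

The written figures ♭7/5 are shorthand for 7/5/3: the 3 is implied.
A third above E in this key is G#.
A fifth above E in this key is B.
A seventh above E in this key is D, lowered to Db by the flat.

E, G#, B, Db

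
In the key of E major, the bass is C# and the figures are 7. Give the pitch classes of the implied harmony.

The written figures 7 are shorthand for 7/5/3: the 5/3 are implied.
A third above C# in this key is E.
A fifth above C# in this key is G#.
A seventh above C# in this key is B.
Together with the bass C#, this spells C# minor seventh in root position.

C#, E, G#, B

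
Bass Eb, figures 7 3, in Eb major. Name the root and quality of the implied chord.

The figures 7 3 indicate a seventh chord in root position.
In root position the bass is the root, so the root is Eb.
The chord tones are Eb, G, Bb, D, giving Eb major seventh.

Eb major seventh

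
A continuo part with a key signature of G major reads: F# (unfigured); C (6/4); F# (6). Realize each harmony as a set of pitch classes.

F# (5/3): F#, A, C.
C (6/4): C, F#, A.
F# (6/3): F#, A, D.

F#, A, C | C, F#, A | F#, A, D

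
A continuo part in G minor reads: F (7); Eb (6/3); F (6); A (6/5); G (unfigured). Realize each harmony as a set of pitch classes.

F (7/5/3): F, A, C, Eb.
Eb (6/3): Eb, G, C.
F (6/3): F, A, D.
A (6/5/3): A, C, Eb, F.
G (5/3): G, Bb, D.

F, A, C, Eb | Eb, G, C | F, A, D | A, C, Eb, F | G, Bb, D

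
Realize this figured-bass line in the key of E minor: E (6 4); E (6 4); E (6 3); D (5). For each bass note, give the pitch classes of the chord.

E, A, C | E, A, C | E, G, C | D, F#, A

E (6/4): E, A, C.
E (6/4): E, A, C.
E (6/3): E, G, C.
D (5/3): D, F#, A.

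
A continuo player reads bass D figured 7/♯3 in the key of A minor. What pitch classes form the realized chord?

D, F#, A, C

The written figures 7/♯3 are shorthand for 7/5/3: the 5 is implied.
A third above D in this key is F, raised to F# by the sharp.
A fifth above D in this key is A.
A seventh above D in this key is C.
Together with the bass D, this spells D dominant seventh in root position.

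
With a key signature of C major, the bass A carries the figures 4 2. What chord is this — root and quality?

B half-diminished seventh

The figures 4 2 indicate a seventh chord in third inversion.
In third inversion the root lies a second above the bass: a second above A in C major is B.
The chord tones are A, B, D, F, giving B half-diminished seventh.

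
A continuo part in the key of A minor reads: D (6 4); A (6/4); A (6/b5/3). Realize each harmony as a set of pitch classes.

D, G, B | A, D, F | A, C, Eb, F

D (6/4): D, G, B.
A (6/4): A, D, F.
A (6/b5/3): A, C, Eb, F.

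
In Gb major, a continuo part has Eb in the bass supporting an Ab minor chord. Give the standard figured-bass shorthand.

6/4

Eb is the fifth of Ab minor, so the chord is in second inversion.
A triad in second inversion is figured 6/4, conventionally abbreviated 6/4.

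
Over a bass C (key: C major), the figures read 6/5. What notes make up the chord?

C, E, G, A

The written figures 6/5 are shorthand for 6/5/3: the 3 is implied.
A third above C in this key is E.
A fifth above C in this key is G.
A sixth above C in this key is A.
Together with the bass C, this spells A minor seventh in first inversion.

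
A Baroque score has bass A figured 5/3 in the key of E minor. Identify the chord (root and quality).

A minor

The figures 5/3 indicate a triad in root position.
In root position the bass is the root, so the root is A.
The chord tones are A, C, E, giving A minor.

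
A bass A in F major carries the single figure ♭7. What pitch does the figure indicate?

Counting 6 letter steps above A lands on G; in F major, that letter is G.
The b7 figure lowers it a semitone, giving Gb.

Gb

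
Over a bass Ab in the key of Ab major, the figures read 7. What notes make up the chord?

The written figures 7 are shorthand for 7/5/3: the 5/3 are implied.
A third above Ab in this key is C.
A fifth above Ab in this key is Eb.
A seventh above Ab in this key is G.
Together with the bass Ab, this spells Ab major seventh in root position.

Ab, C, Eb, G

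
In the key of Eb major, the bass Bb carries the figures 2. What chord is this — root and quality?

The figures 2 indicate a seventh chord in third inversion.
In third inversion the root lies a second above the bass: a second above Bb in Eb major is C.
The chord tones are Bb, C, Eb, G, giving C minor seventh.

C minor seventh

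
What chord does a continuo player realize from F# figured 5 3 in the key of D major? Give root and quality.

F# minor

The figures 5 3 indicate a triad in root position.
In root position the bass is the root, so the root is F#.
The chord tones are F#, A, C#, giving F# minor.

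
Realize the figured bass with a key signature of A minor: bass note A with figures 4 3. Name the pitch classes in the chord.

The written figures 4 3 are shorthand for 6/4/3: the 6 is implied.
A third above A in this key is C.
A fourth above A in this key is D.
A sixth above A in this key is F.
Together with the bass A, this spells D minor seventh in second inversion.

A, C, D, F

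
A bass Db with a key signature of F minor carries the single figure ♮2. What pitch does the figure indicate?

Counting 1 letter step above Db lands on E; in F minor, that letter is Eb.
The ♮2 figure makes it natural, giving E.

E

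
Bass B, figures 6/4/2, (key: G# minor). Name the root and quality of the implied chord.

The figures 6/4/2 indicate a seventh chord in third inversion.
In third inversion the root lies a second above the bass: a second above B in G# minor is C#.
The chord tones are B, C#, E, G#, giving C# minor seventh.

C# minor seventh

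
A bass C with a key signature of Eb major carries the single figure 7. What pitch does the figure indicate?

Counting 6 letter steps above C lands on B; in Eb major, that letter is Bb.

Bb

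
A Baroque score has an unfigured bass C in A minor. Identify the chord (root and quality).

An unfigured bass indicates a triad in root position.
In root position the bass is the root, so the root is C.
The chord tones are C, E, G, giving C major.

C major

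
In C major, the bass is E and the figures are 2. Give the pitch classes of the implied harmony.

E, F, A, C

The written figures 2 are shorthand for 6/4/2: the 6/4 are implied.
A second above E in this key is F.
A fourth above E in this key is A.
A sixth above E in this key is C.
Together with the bass E, this spells F major seventh in third inversion.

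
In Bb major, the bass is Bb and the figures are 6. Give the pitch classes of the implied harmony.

Bb, D, G

The written figures 6 are shorthand for 6/3: the 3 is implied.
A third above Bb in this key is D.
A sixth above Bb in this key is G.
Together with the bass Bb, this spells G minor in first inversion.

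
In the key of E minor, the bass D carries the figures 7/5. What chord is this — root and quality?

The figures 7/5 indicate a seventh chord in root position.
In root position the bass is the root, so the root is D.
The chord tones are D, F#, A, C, giving D dominant seventh.

D dominant seventh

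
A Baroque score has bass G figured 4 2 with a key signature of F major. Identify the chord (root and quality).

The figures 4 2 indicate a seventh chord in third inversion.
In third inversion the root lies a second above the bass: a second above G in F major is A.
The chord tones are G, A, C, E, giving A minor seventh.

A minor seventh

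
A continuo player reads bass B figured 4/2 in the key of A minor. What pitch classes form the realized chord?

B, C, E, G

The written figures 4/2 are shorthand for 6/4/2: the 6 is implied.
A second above B in this key is C.
A fourth above B in this key is E.
A sixth above B in this key is G.
Together with the bass B, this spells C major seventh in third inversion.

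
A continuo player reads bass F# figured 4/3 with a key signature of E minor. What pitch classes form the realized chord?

The written figures 4/3 are shorthand for 6/4/3: the 6 is implied.
A third above F# in this key is A.
A fourth above F# in this key is B.
A sixth above F# in this key is D.
Together with the bass F#, this spells B minor seventh in second inversion.

F#, A, B, D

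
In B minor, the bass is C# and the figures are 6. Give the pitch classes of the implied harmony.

C#, E, A

The written figures 6 are shorthand for 6/3: the 3 is implied.
A third above C# in this key is E.
A sixth above C# in this key is A.
Together with the bass C#, this spells A major in first inversion.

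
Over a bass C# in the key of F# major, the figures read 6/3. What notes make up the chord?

A third above C# in this key is E#.
A sixth above C# in this key is A#.
Together with the bass C#, this spells A# minor in first inversion.

C#, E#, A#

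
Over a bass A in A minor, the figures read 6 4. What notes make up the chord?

A, D, F

A fourth above A in this key is D.
A sixth above A in this key is F.
Together with the bass A, this spells D minor in second inversion.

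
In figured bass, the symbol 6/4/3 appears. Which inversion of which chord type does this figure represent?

seventh chord, second inversion

Intervals of 6/4/3 above the bass form a seventh chord; the bass is the fifth, so this is second inversion.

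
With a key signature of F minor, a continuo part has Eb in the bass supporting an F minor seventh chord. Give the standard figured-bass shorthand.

Eb is the seventh of F minor seventh, so the chord is in third inversion.
A seventh chord in third inversion is figured 6/4/2, conventionally abbreviated 4/2.

4/2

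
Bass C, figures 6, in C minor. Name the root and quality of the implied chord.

Ab major

The figures 6 indicate a triad in first inversion.
In first inversion the root lies a sixth above the bass: a sixth above C in C minor is Ab.
The chord tones are C, Eb, Ab, giving Ab major.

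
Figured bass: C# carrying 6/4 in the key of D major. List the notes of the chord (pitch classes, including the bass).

A fourth above C# in this key is F#.
A sixth above C# in this key is A.
Together with the bass C#, this spells F# minor in second inversion.

C#, F#, A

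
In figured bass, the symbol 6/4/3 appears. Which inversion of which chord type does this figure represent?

seventh chord, second inversion

Intervals of 6/4/3 above the bass form a seventh chord; the bass is the fifth, so this is second inversion.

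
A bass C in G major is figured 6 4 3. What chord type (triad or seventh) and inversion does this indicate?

Intervals of 6/4/3 above the bass form a seventh chord; the bass is the fifth, so this is second inversion.

seventh chord, second inversion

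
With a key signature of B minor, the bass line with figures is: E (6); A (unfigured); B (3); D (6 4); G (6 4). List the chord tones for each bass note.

E, G, C# | A, C#, E | B, D, F# | D, G, B | G, C#, E

E (6/3): E, G, C#.
A (5/3): A, C#, E.
B (5/3): B, D, F#.
D (6/4): D, G, B.
G (6/4): G, C#, E.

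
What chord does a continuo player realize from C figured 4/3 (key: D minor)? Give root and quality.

The figures 4/3 indicate a seventh chord in second inversion.
In second inversion the root lies a fourth above the bass: a fourth above C in D minor is F.
The chord tones are C, E, F, A, giving F major seventh.

F major seventh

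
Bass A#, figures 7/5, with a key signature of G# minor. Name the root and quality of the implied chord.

A# half-diminished seventh

The figures 7/5 indicate a seventh chord in root position.
In root position the bass is the root, so the root is A#.
The chord tones are A#, C#, E, G#, giving A# half-diminished seventh.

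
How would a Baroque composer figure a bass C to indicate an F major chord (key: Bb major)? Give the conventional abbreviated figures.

6/4

C is the fifth of F major, so the chord is in second inversion.
A triad in second inversion is figured 6/4, conventionally abbreviated 6/4.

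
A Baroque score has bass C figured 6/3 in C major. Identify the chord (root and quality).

The figures 6/3 indicate a triad in first inversion.
In first inversion the root lies a sixth above the bass: a sixth above C in C major is A.
The chord tones are C, E, A, giving A minor.

A minor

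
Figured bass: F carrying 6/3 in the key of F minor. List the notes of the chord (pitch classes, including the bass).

A third above F in this key is Ab.
A sixth above F in this key is Db.
Together with the bass F, this spells Db major in first inversion.

F, Ab, Db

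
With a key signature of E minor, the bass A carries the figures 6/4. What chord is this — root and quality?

The figures 6/4 indicate a triad in second inversion.
In second inversion the root lies a fourth above the bass: a fourth above A in E minor is D.
The chord tones are A, D, F#, giving D major.

D major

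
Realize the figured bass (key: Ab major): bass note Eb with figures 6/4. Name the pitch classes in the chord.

Eb, Ab, C

A fourth above Eb in this key is Ab.
A sixth above Eb in this key is C.
Together with the bass Eb, this spells Ab major in second inversion.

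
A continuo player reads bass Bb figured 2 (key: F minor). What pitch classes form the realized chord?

Bb, C, Eb, G

The written figures 2 are shorthand for 6/4/2: the 6/4 are implied.
A second above Bb in this key is C.
A fourth above Bb in this key is Eb.
A sixth above Bb in this key is G.
Together with the bass Bb, this spells C minor seventh in third inversion.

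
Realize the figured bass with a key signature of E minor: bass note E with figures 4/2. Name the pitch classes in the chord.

The written figures 4/2 are shorthand for 6/4/2: the 6 is implied.
A second above E in this key is F#.
A fourth above E in this key is A.
A sixth above E in this key is C.
Together with the bass E, this spells F# half-diminished seventh in third inversion.

E, F#, A, C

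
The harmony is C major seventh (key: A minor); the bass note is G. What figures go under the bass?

4/3

G is the fifth of C major seventh, so the chord is in second inversion.
A seventh chord in second inversion is figured 6/4/3, conventionally abbreviated 4/3.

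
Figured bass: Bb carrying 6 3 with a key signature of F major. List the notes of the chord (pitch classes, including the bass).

Bb, D, G

A third above Bb in this key is D.
A sixth above Bb in this key is G.
Together with the bass Bb, this spells G minor in first inversion.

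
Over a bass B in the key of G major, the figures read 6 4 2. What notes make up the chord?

A second above B in this key is C.
A fourth above B in this key is E.
A sixth above B in this key is G.
Together with the bass B, this spells C major seventh in third inversion.

B, C, E, G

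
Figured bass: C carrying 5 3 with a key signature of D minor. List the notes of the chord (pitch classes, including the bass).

A third above C in this key is E.
A fifth above C in this key is G.
Together with the bass C, this spells C major in root position.

C, E, G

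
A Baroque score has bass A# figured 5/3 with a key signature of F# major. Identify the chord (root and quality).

A# minor

The figures 5/3 indicate a triad in root position.
In root position the bass is the root, so the root is A#.
The chord tones are A#, C#, E#, giving A# minor.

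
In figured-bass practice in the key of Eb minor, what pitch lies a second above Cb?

Db

Counting 1 letter step above Cb lands on D; in Eb minor, that letter is Db.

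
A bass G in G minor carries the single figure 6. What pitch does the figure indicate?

Counting 5 letter steps above G lands on E; in G minor, that letter is Eb.

Eb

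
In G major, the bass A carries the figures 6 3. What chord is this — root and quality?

The figures 6 3 indicate a triad in first inversion.
In first inversion the root lies a sixth above the bass: a sixth above A in G major is F#.
The chord tones are A, C, F#, giving F# diminished.

F# diminished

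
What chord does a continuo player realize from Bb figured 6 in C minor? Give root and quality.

The figures 6 indicate a triad in first inversion.
In first inversion the root lies a sixth above the bass: a sixth above Bb in C minor is G.
The chord tones are Bb, D, G, giving G minor.

G minor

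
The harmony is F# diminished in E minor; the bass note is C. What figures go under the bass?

6/4

C is the fifth of F# diminished, so the chord is in second inversion.
A triad in second inversion is figured 6/4, conventionally abbreviated 6/4.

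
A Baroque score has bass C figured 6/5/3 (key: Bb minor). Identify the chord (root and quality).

Ab dominant seventh

The figures 6/5/3 indicate a seventh chord in first inversion.
In first inversion the root lies a sixth above the bass: a sixth above C in Bb minor is Ab.
The chord tones are C, Eb, Gb, Ab, giving Ab dominant seventh.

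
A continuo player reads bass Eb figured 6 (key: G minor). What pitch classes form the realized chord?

The written figures 6 are shorthand for 6/3: the 3 is implied.
A third above Eb in this key is G.
A sixth above Eb in this key is C.
Together with the bass Eb, this spells C minor in first inversion.

Eb, G, C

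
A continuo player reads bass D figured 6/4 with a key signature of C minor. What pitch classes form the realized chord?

D, G, Bb

A fourth above D in this key is G.
A sixth above D in this key is Bb.
Together with the bass D, this spells G minor in second inversion.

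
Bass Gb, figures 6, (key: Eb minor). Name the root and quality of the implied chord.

The figures 6 indicate a triad in first inversion.
In first inversion the root lies a sixth above the bass: a sixth above Gb in Eb minor is Eb.
The chord tones are Gb, Bb, Eb, giving Eb minor.

Eb minor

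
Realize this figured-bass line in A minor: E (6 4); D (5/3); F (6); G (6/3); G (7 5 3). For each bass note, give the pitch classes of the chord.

E (6/4): E, A, C.
D (5/3): D, F, A.
F (6/3): F, A, D.
G (6/3): G, B, E.
G (7/5/3): G, B, D, F.

E, A, C | D, F, A | F, A, D | G, B, E | G, B, D, F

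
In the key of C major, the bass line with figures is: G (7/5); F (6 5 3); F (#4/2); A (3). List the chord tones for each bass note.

G (7/5/3): G, B, D, F.
F (6/5/3): F, A, C, D.
F (6/#4/2): F, G, B#, D.
A (5/3): A, C, E.

G, B, D, F | F, A, C, D | F, G, B#, D | A, C, E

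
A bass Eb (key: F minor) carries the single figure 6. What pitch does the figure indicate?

Counting 5 letter steps above Eb lands on C; in F minor, that letter is C.

C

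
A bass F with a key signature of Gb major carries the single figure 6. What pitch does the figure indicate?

Db

Counting 5 letter steps above F lands on D; in Gb major, that letter is Db.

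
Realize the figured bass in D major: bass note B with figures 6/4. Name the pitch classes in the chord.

B, E, G

A fourth above B in this key is E.
A sixth above B in this key is G.
Together with the bass B, this spells E minor in second inversion.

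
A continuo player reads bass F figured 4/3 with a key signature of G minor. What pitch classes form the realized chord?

The written figures 4/3 are shorthand for 6/4/3: the 6 is implied.
A third above F in this key is A.
A fourth above F in this key is Bb.
A sixth above F in this key is D.
Together with the bass F, this spells Bb major seventh in second inversion.

F, A, Bb, D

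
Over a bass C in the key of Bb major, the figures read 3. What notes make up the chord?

C, Eb, G

The written figures 3 are shorthand for 5/3: the 5 is implied.
A third above C in this key is Eb.
A fifth above C in this key is G.
Together with the bass C, this spells C minor in root position.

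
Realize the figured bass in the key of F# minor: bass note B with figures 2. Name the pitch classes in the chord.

The written figures 2 are shorthand for 6/4/2: the 6/4 are implied.
A second above B in this key is C#.
A fourth above B in this key is E.
A sixth above B in this key is G#.
Together with the bass B, this spells C# minor seventh in third inversion.

B, C#, E, G#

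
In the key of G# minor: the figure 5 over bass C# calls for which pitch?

G#

Counting 4 letter steps above C# lands on G; in G# minor, that letter is G#.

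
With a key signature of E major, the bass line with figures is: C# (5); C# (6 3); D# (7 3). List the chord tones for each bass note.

C# (5/3): C#, E, G#.
C# (6/3): C#, E, A.
D# (7/5/3): D#, F#, A, C#.

C#, E, G# | C#, E, A | D#, F#, A, C#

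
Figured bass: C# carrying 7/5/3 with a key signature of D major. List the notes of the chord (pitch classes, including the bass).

C#, E, G, B

A third above C# in this key is E.
A fifth above C# in this key is G.
A seventh above C# in this key is B.
Together with the bass C#, this spells C# half-diminished seventh in root position.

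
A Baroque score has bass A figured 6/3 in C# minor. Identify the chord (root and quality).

The figures 6/3 indicate a triad in first inversion.
In first inversion the root lies a sixth above the bass: a sixth above A in C# minor is F#.
The chord tones are A, C#, F#, giving F# minor.

F# minor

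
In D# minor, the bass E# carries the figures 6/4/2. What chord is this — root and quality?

The figures 6/4/2 indicate a seventh chord in third inversion.
In third inversion the root lies a second above the bass: a second above E# in D# minor is F#.
The chord tones are E#, F#, A#, C#, giving F# major seventh.

F# major seventh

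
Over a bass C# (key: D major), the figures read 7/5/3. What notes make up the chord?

A third above C# in this key is E.
A fifth above C# in this key is G.
A seventh above C# in this key is B.
Together with the bass C#, this spells C# half-diminished seventh in root position.

C#, E, G, B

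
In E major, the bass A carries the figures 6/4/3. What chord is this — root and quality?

The figures 6/4/3 indicate a seventh chord in second inversion.
In second inversion the root lies a fourth above the bass: a fourth above A in E major is D#.
The chord tones are A, C#, D#, F#, giving D# half-diminished seventh.

D# half-diminished seventh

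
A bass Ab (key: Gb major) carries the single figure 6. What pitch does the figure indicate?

Counting 5 letter steps above Ab lands on F; in Gb major, that letter is F.

F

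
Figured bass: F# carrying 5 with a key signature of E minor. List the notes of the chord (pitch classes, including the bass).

F#, A, C

The written figures 5 are shorthand for 5/3: the 3 is implied.
A third above F# in this key is A.
A fifth above F# in this key is C.
Together with the bass F#, this spells F# diminished in root position.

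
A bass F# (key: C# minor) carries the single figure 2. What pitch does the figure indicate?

Counting 1 letter step above F# lands on G; in C# minor, that letter is G#.

G#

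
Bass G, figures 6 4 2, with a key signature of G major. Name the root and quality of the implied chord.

A minor seventh

The figures 6 4 2 indicate a seventh chord in third inversion.
In third inversion the root lies a second above the bass: a second above G in G major is A.
The chord tones are G, A, C, E, giving A minor seventh.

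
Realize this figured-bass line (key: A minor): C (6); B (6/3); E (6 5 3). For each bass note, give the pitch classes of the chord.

C, E, A | B, D, G | E, G, B, C

C (6/3): C, E, A.
B (6/3): B, D, G.
E (6/5/3): E, G, B, C.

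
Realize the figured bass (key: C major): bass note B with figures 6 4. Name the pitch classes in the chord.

A fourth above B in this key is E.
A sixth above B in this key is G.
Together with the bass B, this spells E minor in second inversion.

B, E, G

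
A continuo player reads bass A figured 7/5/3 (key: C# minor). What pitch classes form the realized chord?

A, C#, E, G#

A third above A in this key is C#.
A fifth above A in this key is E.
A seventh above A in this key is G#.
Together with the bass A, this spells A major seventh in root position.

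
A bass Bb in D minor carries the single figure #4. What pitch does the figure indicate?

E#

Counting 3 letter steps above Bb lands on E; in D minor, that letter is E.
The #4 figure raises it a semitone, giving E#.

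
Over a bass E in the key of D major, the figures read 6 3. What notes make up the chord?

A third above E in this key is G.
A sixth above E in this key is C#.
Together with the bass E, this spells C# diminished in first inversion.

E, G, C#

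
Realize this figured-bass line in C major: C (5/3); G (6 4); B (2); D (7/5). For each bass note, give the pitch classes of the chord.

C, E, G | G, C, E | B, C, E, G | D, F, A, C

C (5/3): C, E, G.
G (6/4): G, C, E.
B (6/4/2): B, C, E, G.
D (7/5/3): D, F, A, C.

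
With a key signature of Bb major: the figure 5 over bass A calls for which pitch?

Counting 4 letter steps above A lands on E; in Bb major, that letter is Eb.

Eb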